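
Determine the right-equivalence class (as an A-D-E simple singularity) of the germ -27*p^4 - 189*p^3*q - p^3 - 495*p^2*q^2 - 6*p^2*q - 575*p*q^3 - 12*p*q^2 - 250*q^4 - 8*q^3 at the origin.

The Hessian of f at 0 has rank 0. Corank 2; j^3 = -(p + 2*q)^3 is a perfect cube, so E-series; the 4-jet and mu = 7 give E_7.

E_{7}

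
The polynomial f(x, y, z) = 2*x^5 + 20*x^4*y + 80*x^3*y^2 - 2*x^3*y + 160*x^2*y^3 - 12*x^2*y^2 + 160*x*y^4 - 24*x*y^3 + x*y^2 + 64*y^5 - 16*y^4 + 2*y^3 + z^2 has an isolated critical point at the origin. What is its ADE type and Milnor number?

The Hessian of f at 0 is [[0, 0, 0], [0, 0, 0], [0, 0, 2]] with rank 1, so corank 2. A Groebner basis of the Jacobian ideal J(f) in C{x,y,z} is {x^3 - x*y - 7*y^2/2, x^2*y + y^2/4, x*y^2, y^3, z}; counting standard monomials gives mu = 6. Corank 2; j^3 = y^2*(x + 2*y) has shape L^2 M (L != M), so D-series; mu = 6 gives D_6.

Type D6, Milnor number mu = 6.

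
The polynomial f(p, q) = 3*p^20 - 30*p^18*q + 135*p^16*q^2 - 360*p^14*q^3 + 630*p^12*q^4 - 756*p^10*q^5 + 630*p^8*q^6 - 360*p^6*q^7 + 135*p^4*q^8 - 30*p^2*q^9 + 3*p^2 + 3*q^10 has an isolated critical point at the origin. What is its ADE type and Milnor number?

Type A9, Milnor number mu = 9.

The Hessian of f at 0 has rank 1. Corank 1: A-series; mu = 9 gives A_9.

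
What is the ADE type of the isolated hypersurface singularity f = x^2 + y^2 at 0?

A_1

The Hessian of f at 0 has rank 2. Corank 0: nondegenerate Morse point, so A_1.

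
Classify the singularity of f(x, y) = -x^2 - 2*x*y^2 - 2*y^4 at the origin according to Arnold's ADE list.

A_{3}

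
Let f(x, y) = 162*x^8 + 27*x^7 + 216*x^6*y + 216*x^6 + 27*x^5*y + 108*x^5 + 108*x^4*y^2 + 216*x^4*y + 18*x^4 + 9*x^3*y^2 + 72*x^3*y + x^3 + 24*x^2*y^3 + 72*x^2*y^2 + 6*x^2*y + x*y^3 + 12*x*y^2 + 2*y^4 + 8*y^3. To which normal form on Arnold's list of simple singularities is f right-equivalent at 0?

E_{7}

The Hessian of f at 0 has rank 0. Corank 2; j^3 = (x + 2*y)^3 is a perfect cube, so E-series; the 4-jet and mu = 7 give E_7.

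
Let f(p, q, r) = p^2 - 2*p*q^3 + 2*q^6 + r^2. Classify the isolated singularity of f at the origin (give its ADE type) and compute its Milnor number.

Type A5, Milnor number mu = 5.

The Hessian of f at 0 has rank 2. Corank 1: A-series; mu = 5 gives A_5.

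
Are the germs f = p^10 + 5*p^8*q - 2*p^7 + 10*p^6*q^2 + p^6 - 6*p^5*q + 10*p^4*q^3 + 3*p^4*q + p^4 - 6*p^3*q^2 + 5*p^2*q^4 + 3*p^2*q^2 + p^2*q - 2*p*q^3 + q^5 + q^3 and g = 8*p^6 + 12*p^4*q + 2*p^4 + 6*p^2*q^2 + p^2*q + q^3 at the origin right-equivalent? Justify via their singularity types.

Yes.

The Hessian of f at 0 is [[0, 0], [0, 0]] with rank 0, so corank 2. A Groebner basis of the Jacobian ideal J(f) in C{p,q} is {q^3, p^2 + 3*q^2, p*q}; counting standard monomials gives mu = 4. Corank 2; j^3 = q*(p^2 + q^2) splits into three distinct lines over C (the quadratic factor has nonzero discriminant), so D_4. The Hessian of g at 0 is [[0, 0], [0, 0]] with rank 0, so corank 2. A Groebner basis of the Jacobian ideal J(g) in C{p,q} is {q^3, p^2 + 3*q^2, p*q}; counting standard monomials gives mu = 4. Corank 2; j^3 = q*(p^2 + q^2) splits into three distinct lines over C (the quadratic factor has nonzero discriminant), so D_4. Both have type D_4, hence right-equivalent.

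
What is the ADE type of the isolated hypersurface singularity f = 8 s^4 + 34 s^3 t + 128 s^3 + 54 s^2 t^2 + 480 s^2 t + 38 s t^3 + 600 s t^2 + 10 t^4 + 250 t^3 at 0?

E_7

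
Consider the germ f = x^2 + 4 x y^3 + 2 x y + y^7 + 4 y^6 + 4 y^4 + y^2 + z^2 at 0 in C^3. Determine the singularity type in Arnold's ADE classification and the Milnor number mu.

The Hessian of f at 0 is [[2, 2, 0], [2, 2, 0], [0, 0, 2]] with rank 2, so corank 1. A Groebner basis of the Jacobian ideal J(f) in C{x,y,z} is {x/2 + y^3 + y/2, x^2 + 2*x*y + y^2, z}; counting standard monomials gives mu = 6. Corank 1: A-series; mu = 6 gives A_6.

Type A_{6}, Milnor number mu = 6.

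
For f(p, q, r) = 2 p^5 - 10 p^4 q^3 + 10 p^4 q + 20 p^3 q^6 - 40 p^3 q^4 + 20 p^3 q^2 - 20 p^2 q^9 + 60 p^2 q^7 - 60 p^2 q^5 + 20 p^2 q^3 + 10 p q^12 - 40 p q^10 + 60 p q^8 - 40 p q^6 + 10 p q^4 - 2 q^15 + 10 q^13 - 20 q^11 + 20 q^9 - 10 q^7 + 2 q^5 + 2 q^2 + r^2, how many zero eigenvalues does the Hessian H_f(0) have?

The Hessian at 0 is [[0, 0, 0], [0, 4, 0], [0, 0, 2]] of rank 2; hence corank 1.

1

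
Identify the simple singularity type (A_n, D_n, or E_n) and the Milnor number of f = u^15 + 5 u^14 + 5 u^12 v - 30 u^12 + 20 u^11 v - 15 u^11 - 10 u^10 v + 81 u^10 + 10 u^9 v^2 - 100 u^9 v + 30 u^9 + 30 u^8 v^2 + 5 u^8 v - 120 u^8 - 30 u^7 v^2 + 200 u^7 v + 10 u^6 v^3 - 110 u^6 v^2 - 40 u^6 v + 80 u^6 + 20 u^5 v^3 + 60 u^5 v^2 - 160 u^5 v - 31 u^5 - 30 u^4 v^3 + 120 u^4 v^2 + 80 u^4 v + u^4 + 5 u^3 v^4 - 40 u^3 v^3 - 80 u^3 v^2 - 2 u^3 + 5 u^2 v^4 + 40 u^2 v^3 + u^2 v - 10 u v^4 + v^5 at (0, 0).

Type D_6, Milnor number mu = 6.

The Hessian of f at 0 is [[0, 0], [0, 0]] with rank 0, so corank 2. A Groebner basis of the Jacobian ideal J(f) in C{u,v} is {u*v/10 + v^4, u*v^2, u^2 - u*v/2}; counting standard monomials gives mu = 6. Corank 2; j^3 = -u^2*(2*u - v) has shape L^2 M (L != M), so D-series; mu = 6 gives D_6.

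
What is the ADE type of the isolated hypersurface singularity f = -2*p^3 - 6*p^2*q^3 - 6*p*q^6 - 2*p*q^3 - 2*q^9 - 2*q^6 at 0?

E_{7}

The Hessian of f at 0 has rank 0. Corank 2; j^3 = -2*p^3 is a perfect cube, so E-series; the 4-jet and mu = 7 give E_7.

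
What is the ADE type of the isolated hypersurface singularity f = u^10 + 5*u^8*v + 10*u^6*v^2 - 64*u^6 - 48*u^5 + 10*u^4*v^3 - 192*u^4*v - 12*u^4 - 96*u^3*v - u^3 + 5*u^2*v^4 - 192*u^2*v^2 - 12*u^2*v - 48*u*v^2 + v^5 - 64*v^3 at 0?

E_{8}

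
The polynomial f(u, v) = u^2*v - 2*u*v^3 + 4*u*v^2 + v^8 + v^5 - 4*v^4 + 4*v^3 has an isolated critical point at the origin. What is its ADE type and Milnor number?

Type D_9, Milnor number mu = 9.

The Hessian of f at 0 has rank 0. Corank 2; j^3 = v*(u + 2*v)^2 has shape L^2 M (L != M), so D-series; mu = 9 gives D_9.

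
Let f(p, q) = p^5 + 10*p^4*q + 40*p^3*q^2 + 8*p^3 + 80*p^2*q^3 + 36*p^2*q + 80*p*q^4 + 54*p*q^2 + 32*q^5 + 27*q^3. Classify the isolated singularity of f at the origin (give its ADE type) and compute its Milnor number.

Type E_8, Milnor number mu = 8.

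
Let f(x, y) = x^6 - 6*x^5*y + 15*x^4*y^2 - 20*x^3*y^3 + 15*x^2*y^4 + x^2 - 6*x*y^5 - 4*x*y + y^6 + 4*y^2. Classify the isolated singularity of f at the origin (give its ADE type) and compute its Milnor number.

Type A_{5}, Milnor number mu = 5.

The Hessian of f at 0 has rank 1. Corank 1: A-series; mu = 5 gives A_5.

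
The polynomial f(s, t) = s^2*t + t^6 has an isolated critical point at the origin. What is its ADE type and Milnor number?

Type D7, Milnor number mu = 7.

The Hessian of f at 0 has rank 0. Corank 2; j^3 = s^2*t has shape L^2 M (L != M), so D-series; mu = 7 gives D_7.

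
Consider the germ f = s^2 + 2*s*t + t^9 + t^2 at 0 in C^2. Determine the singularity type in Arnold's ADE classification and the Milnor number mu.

Type A8, Milnor number mu = 8.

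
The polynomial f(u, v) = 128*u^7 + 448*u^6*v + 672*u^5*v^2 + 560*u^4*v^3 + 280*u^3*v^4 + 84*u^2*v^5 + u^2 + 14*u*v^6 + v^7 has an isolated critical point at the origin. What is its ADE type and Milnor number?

Type A6, Milnor number mu = 6.

The Hessian of f at 0 is [[2, 0], [0, 0]] with rank 1, so corank 1. A Groebner basis of the Jacobian ideal J(f) in C{u,v} is {v^6, u}; counting standard monomials gives mu = 6. Corank 1: A-series; mu = 6 gives A_6.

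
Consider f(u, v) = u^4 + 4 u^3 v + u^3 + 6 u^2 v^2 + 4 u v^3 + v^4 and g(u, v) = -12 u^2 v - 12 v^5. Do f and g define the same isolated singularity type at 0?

No.

The Hessian of f at 0 is [[0, 0], [0, 0]] with rank 0, so corank 2. A Groebner basis of the Jacobian ideal J(f) in C{u,v} is {v^4, u*v^2 + v^3/3, u^2}; counting standard monomials gives mu = 6. Corank 2; j^3 = u^3 is a perfect cube, so E-series; the 4-jet and mu = 6 give E_6. The Hessian of g at 0 is [[0, 0], [0, 0]] with rank 0, so corank 2. A Groebner basis of the Jacobian ideal J(g) in C{u,v} is {u^2/5 + v^4, u^3, u*v}; counting standard monomials gives mu = 6. Corank 2; j^3 = -12*u^2*v has shape L^2 M (L != M), so D-series; mu = 6 gives D_6. f is E_6 but g is D_6, hence not right-equivalent.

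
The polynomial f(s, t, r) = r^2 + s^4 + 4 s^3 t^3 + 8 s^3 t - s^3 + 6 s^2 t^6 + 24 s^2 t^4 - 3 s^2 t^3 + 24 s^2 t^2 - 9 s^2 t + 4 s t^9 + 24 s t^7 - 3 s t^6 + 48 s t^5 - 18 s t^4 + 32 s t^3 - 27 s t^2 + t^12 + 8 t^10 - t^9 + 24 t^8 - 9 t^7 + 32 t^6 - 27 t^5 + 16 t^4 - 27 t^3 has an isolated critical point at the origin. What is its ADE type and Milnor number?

The Hessian of f at 0 is [[0, 0, 0], [0, 0, 0], [0, 0, 2]] with rank 1, so corank 2. A Groebner basis of the Jacobian ideal J(f) in C{s,t,r} is {t^4, s*t^2 + 8*t^3/3, s^2 + 6*s*t + 9*t^2, r}; counting standard monomials gives mu = 6. Corank 2; j^3 = -(s + 3*t)^3 is a perfect cube, so E-series; the 4-jet and mu = 6 give E_6.

Type E_6, Milnor number mu = 6.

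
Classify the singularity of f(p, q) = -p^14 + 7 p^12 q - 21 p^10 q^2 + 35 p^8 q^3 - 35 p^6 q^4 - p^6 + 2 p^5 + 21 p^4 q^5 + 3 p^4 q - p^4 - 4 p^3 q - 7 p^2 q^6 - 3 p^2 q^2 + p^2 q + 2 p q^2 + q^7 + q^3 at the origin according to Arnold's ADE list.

D8

The Hessian of f at 0 is [[0, 0], [0, 0]] with rank 0, so corank 2. A Groebner basis of the Jacobian ideal J(f) in C{p,q} is {-p^2/6 + p*q^3 + 5*p*q^2/2 + p*q/3 + 11*q^3/6 + q^2/2, p^2/2 - 7*p*q^2/2 + q^4 - 5*q^3/2 - q^2/2, p^3 + p^2/6 + 7*p*q^2/2 + 11*p*q/3 + 7*q^3/6 + 7*q^2/2, p^2*q - p*q - q^2}; counting standard monomials gives mu = 8. Corank 2; j^3 = q*(p + q)^2 has shape L^2 M (L != M), so D-series; mu = 8 gives D_8.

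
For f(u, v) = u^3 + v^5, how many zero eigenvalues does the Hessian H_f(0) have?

2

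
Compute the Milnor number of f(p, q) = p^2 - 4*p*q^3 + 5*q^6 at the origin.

The Hessian of f at 0 has rank 1. Corank 1: A-series; mu = 5 gives A_5.

5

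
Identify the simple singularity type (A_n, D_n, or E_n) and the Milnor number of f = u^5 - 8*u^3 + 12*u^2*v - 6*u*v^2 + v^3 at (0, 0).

Type E_{8}, Milnor number mu = 8.

The Hessian of f at 0 has rank 0. Corank 2; j^3 = -(2*u - v)^3 is a perfect cube, so E-series; the 5-jet and mu = 8 give E_8.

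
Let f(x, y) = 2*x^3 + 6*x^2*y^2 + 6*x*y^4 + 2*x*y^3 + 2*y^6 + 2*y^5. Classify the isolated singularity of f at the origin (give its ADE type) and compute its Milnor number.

Type E_{7}, Milnor number mu = 7.

The Hessian of f at 0 is [[0, 0], [0, 0]] with rank 0, so corank 2. A Groebner basis of the Jacobian ideal J(f) in C{x,y} is {-x^2 + y^4 - y^3/3, x^3, x^2*y + x^2/3 + y^3/9, x^2 + x*y^2 + y^3/3}; counting standard monomials gives mu = 7. Corank 2; j^3 = 2*x^3 is a perfect cube, so E-series; the 4-jet and mu = 7 give E_7.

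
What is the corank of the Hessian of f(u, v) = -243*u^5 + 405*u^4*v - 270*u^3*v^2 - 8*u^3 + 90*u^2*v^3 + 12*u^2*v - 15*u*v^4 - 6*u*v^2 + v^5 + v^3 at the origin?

2

Hessian at 0 has rank 0.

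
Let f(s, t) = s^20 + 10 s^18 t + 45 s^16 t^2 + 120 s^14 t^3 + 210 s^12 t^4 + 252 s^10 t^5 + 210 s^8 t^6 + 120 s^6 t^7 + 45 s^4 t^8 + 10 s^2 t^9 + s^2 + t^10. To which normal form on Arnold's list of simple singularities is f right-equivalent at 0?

The Hessian of f at 0 is [[2, 0], [0, 0]] with rank 1, so corank 1. A Groebner basis of the Jacobian ideal J(f) in C{s,t} is {t^9, s}; counting standard monomials gives mu = 9. Corank 1: A-series; mu = 9 gives A_9.

A_{9}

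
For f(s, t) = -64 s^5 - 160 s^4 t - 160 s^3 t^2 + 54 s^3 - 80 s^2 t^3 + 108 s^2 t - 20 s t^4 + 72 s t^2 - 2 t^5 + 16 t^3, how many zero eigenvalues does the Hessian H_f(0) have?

2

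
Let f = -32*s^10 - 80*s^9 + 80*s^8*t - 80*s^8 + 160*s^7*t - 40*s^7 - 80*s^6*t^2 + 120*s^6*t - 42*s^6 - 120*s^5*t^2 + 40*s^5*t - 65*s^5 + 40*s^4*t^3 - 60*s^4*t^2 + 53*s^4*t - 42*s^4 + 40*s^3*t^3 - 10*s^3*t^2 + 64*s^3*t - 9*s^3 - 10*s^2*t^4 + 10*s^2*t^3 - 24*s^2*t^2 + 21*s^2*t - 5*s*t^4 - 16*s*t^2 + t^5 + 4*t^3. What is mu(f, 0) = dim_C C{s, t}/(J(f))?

The Hessian of f at 0 has rank 0. Corank 2; j^3 = -(s - t)*(3*s - 2*t)^2 has shape L^2 M (L != M), so D-series; mu = 6 gives D_6.

6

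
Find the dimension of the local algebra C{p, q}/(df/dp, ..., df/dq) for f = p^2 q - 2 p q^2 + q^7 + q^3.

8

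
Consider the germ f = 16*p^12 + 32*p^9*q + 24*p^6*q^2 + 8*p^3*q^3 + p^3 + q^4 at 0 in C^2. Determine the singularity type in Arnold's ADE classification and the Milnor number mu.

The Hessian of f at 0 has rank 0. Corank 2; j^3 = p^3 is a perfect cube, so E-series; the 4-jet and mu = 6 give E_6.

Type E_{6}, Milnor number mu = 6.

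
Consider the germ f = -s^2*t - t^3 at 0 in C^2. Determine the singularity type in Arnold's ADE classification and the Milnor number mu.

The Hessian of f at 0 is [[0, 0], [0, 0]] with rank 0, so corank 2. A Groebner basis of the Jacobian ideal J(f) in C{s,t} is {t^3, s^2 + 3*t^2, s*t}; counting standard monomials gives mu = 4. Corank 2; j^3 = -t*(s^2 + t^2) splits into three distinct lines over C (the quadratic factor has nonzero discriminant), so D_4.

Type D_4, Milnor number mu = 4.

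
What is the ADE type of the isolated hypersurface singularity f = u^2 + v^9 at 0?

A_8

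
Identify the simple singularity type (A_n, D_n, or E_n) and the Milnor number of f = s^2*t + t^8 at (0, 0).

The Hessian of f at 0 has rank 0. Corank 2; j^3 = s^2*t has shape L^2 M (L != M), so D-series; mu = 9 gives D_9.

Type D_9, Milnor number mu = 9.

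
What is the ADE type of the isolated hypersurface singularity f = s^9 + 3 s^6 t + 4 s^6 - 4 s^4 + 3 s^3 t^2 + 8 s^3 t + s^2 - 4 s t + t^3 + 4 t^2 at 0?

The Hessian of f at 0 has rank 1. Corank 1: A-series; mu = 2 gives A_2.

A_{2}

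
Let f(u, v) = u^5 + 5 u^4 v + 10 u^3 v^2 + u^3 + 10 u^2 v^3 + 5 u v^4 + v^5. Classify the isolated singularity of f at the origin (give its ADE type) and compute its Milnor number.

The Hessian of f at 0 has rank 0. Corank 2; j^3 = u^3 is a perfect cube, so E-series; the 5-jet and mu = 8 give E_8.

Type E8, Milnor number mu = 8.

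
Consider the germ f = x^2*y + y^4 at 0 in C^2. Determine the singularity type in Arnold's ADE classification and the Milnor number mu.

The Hessian of f at 0 has rank 0. Corank 2; j^3 = x^2*y has shape L^2 M (L != M), so D-series; mu = 5 gives D_5.

Type D5, Milnor number mu = 5.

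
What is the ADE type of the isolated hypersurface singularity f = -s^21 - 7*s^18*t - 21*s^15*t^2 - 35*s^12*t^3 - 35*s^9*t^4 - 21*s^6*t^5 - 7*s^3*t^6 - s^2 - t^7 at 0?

The Hessian of f at 0 is [[-2, 0], [0, 0]] with rank 1, so corank 1. A Groebner basis of the Jacobian ideal J(f) in C{s,t} is {t^6, s}; counting standard monomials gives mu = 6. Corank 1: A-series; mu = 6 gives A_6.

A_{6}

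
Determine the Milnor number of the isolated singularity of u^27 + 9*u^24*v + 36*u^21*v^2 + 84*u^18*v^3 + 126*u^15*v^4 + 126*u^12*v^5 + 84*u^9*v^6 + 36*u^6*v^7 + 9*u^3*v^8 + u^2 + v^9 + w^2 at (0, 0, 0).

The Hessian of f at 0 is [[2, 0, 0], [0, 0, 0], [0, 0, 2]] with rank 2, so corank 1. A Groebner basis of the Jacobian ideal J(f) in C{u,v,w} is {v^8, u, w}; counting standard monomials gives mu = 8. Corank 1: A-series; mu = 8 gives A_8.

8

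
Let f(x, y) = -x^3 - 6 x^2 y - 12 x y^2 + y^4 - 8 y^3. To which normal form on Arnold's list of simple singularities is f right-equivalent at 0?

The Hessian of f at 0 is [[0, 0], [0, 0]] with rank 0, so corank 2. A Groebner basis of the Jacobian ideal J(f) in C{x,y} is {y^3, x^2 + 4*x*y + 4*y^2}; counting standard monomials gives mu = 6. Corank 2; j^3 = -(x + 2*y)^3 is a perfect cube, so E-series; the 4-jet and mu = 6 give E_6.

E_{6}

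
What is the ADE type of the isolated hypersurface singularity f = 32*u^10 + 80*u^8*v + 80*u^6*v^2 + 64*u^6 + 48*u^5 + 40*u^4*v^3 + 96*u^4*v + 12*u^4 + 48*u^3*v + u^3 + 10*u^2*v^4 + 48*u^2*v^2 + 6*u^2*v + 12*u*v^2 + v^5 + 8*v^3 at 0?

E8

The Hessian of f at 0 is [[0, 0], [0, 0]] with rank 0, so corank 2. A Groebner basis of the Jacobian ideal J(f) in C{u,v} is {u^2/512 + u*v^3 + u*v^2/16 + u*v/128 + v^3/8 + v^2/128, v^4, u^3 + 3*u^2/8 + 3*u*v/2 + 8*v^3 + 3*v^2/2, u^2*v - u^2/16 + 2*u*v^2 - u*v/4 - v^2/4}; counting standard monomials gives mu = 8. Corank 2; j^3 = (u + 2*v)^3 is a perfect cube, so E-series; the 5-jet and mu = 8 give E_8.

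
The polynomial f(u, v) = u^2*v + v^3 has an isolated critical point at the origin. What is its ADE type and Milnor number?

Type D_4, Milnor number mu = 4.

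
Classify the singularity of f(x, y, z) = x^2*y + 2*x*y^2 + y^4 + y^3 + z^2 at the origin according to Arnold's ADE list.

D5

The Hessian of f at 0 is [[0, 0, 0], [0, 0, 0], [0, 0, 2]] with rank 1, so corank 2. A Groebner basis of the Jacobian ideal J(f) in C{x,y,z} is {x^3 - x^2/4 + y^2/4, x^2/4 + y^3 - y^2/4, x*y + y^2, z}; counting standard monomials gives mu = 5. Corank 2; j^3 = y*(x + y)^2 has shape L^2 M (L != M), so D-series; mu = 5 gives D_5.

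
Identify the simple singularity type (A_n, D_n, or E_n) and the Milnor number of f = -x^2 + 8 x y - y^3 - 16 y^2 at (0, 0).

Type A_{2}, Milnor number mu = 2.

The Hessian of f at 0 has rank 1. Corank 1: A-series; mu = 2 gives A_2.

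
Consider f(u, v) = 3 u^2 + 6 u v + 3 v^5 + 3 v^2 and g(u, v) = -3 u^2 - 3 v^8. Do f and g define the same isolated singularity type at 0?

No.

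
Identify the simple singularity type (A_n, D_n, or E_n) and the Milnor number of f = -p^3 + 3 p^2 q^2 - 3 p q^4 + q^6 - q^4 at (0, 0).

The Hessian of f at 0 is [[0, 0], [0, 0]] with rank 0, so corank 2. A Groebner basis of the Jacobian ideal J(f) in C{p,q} is {p^3, p^2*q, -p^2/2 + p*q^2, q^3}; counting standard monomials gives mu = 6. Corank 2; j^3 = -p^3 is a perfect cube, so E-series; the 4-jet and mu = 6 give E_6.

Type E_6, Milnor number mu = 6.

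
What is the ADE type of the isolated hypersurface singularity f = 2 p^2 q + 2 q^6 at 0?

The Hessian of f at 0 is [[0, 0], [0, 0]] with rank 0, so corank 2. A Groebner basis of the Jacobian ideal J(f) in C{p,q} is {p^2/6 + q^5, p^3, p*q}; counting standard monomials gives mu = 7. Corank 2; j^3 = 2*p^2*q has shape L^2 M (L != M), so D-series; mu = 7 gives D_7.

D_7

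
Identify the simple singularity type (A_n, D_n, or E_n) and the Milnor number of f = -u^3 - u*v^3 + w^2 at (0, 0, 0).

The Hessian of f at 0 has rank 1. Corank 2; j^3 = -u^3 is a perfect cube, so E-series; the 4-jet and mu = 7 give E_7.

Type E_{7}, Milnor number mu = 7.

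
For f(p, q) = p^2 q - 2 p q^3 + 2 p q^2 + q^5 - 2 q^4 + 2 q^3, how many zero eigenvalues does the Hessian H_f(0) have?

2

The Hessian at 0 is [[0, 0], [0, 0]] of rank 0; hence corank 2.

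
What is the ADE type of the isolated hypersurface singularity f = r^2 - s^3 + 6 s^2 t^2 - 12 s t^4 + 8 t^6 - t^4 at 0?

E_6

The Hessian of f at 0 is [[0, 0, 0], [0, 0, 0], [0, 0, 2]] with rank 1, so corank 2. A Groebner basis of the Jacobian ideal J(f) in C{s,t,r} is {s^3, s^2*t, -s^2/4 + s*t^2, t^3, r}; counting standard monomials gives mu = 6. Corank 2; j^3 = -s^3 is a perfect cube, so E-series; the 4-jet and mu = 6 give E_6.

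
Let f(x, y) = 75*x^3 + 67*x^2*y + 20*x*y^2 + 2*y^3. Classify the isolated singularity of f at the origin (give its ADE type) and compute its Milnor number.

Type D_4, Milnor number mu = 4.

The Hessian of f at 0 has rank 0. Corank 2; j^3 = (3*x + y)*(25*x^2 + 14*x*y + 2*y^2) splits into three distinct lines over C (the quadratic factor has nonzero discriminant), so D_4.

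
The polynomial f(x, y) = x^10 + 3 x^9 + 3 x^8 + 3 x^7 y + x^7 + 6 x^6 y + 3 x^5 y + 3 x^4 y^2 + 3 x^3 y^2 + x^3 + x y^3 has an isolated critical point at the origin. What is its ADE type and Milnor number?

Type E_7, Milnor number mu = 7.

The Hessian of f at 0 has rank 0. Corank 2; j^3 = x^3 is a perfect cube, so E-series; the 4-jet and mu = 7 give E_7.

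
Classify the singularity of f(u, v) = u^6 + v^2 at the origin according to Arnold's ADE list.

The Hessian of f at 0 has rank 1. Corank 1: A-series; mu = 5 gives A_5.

A5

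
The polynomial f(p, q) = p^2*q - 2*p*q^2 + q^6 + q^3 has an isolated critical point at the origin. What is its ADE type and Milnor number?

Type D7, Milnor number mu = 7.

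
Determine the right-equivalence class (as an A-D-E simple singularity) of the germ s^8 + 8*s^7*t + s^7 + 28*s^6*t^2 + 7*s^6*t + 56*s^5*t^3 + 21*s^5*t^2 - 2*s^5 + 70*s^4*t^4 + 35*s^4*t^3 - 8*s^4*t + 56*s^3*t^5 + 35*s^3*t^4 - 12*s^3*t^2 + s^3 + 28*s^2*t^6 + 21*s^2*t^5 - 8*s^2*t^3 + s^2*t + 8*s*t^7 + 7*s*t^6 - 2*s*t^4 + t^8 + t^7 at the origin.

The Hessian of f at 0 has rank 0. Corank 2; j^3 = s^2*(s + t) has shape L^2 M (L != M), so D-series; mu = 9 gives D_9.

D_9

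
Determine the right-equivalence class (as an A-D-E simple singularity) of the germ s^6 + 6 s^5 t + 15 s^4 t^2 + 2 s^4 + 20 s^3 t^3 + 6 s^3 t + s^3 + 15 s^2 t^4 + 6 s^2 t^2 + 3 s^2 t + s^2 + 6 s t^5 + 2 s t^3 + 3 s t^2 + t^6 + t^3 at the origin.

The Hessian of f at 0 is [[2, 0], [0, 0]] with rank 1, so corank 1. A Groebner basis of the Jacobian ideal J(f) in C{s,t} is {t^2, s}; counting standard monomials gives mu = 2. Corank 1: A-series; mu = 2 gives A_2.

A_2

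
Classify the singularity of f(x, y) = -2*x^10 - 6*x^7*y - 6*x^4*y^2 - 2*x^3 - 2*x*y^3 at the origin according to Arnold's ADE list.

The Hessian of f at 0 is [[0, 0], [0, 0]] with rank 0, so corank 2. A Groebner basis of the Jacobian ideal J(f) in C{x,y} is {x^3, x*y^2, 3*x^2 + y^3}; counting standard monomials gives mu = 7. Corank 2; j^3 = -2*x^3 is a perfect cube, so E-series; the 4-jet and mu = 7 give E_7.

E_7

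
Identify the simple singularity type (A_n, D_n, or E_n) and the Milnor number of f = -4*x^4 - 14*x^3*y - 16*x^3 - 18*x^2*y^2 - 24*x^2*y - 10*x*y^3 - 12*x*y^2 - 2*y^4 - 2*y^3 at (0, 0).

Type E_{7}, Milnor number mu = 7.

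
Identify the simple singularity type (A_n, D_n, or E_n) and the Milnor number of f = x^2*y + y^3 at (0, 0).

The Hessian of f at 0 has rank 0. Corank 2; j^3 = y*(x^2 + y^2) splits into three distinct lines over C (the quadratic factor has nonzero discriminant), so D_4.

Type D_4, Milnor number mu = 4.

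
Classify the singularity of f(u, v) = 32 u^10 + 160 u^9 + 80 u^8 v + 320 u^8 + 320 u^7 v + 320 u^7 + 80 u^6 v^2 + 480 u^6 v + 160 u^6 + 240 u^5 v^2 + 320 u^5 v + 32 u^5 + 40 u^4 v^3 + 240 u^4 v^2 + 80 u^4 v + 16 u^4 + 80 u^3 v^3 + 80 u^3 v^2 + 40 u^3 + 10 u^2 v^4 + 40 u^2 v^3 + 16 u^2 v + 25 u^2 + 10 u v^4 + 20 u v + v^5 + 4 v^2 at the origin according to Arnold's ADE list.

The Hessian of f at 0 has rank 1. Corank 1: A-series; mu = 4 gives A_4.

A4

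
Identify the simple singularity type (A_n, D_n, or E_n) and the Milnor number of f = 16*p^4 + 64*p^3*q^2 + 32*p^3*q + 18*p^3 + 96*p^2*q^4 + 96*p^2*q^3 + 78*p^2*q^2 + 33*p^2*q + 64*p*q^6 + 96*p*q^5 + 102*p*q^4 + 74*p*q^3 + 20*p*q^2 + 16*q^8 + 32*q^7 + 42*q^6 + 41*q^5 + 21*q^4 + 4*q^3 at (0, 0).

The Hessian of f at 0 has rank 0. Corank 2; j^3 = (2*p + q)*(3*p + 2*q)^2 has shape L^2 M (L != M), so D-series; mu = 5 gives D_5.

Type D_{5}, Milnor number mu = 5.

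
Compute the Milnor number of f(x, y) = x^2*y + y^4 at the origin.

5

The Hessian of f at 0 has rank 0. Corank 2; j^3 = x^2*y has shape L^2 M (L != M), so D-series; mu = 5 gives D_5.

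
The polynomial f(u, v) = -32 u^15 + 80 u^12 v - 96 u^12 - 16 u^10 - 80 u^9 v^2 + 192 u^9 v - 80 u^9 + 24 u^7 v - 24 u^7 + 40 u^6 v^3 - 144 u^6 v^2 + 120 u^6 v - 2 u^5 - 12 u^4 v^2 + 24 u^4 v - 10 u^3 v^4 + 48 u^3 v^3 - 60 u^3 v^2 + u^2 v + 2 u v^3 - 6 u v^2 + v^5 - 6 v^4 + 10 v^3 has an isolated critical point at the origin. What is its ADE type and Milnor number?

Type D4, Milnor number mu = 4.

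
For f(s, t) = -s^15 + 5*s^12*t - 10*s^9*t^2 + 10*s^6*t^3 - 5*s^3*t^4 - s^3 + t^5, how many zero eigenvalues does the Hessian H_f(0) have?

2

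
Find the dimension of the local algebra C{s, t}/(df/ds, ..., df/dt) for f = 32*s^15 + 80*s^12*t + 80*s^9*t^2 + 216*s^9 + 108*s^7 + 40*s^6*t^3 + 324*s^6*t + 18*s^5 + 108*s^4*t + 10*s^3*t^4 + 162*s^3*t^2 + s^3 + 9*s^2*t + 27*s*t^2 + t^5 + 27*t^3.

8

The Hessian of f at 0 has rank 0. Corank 2; j^3 = (s + 3*t)^3 is a perfect cube, so E-series; the 5-jet and mu = 8 give E_8.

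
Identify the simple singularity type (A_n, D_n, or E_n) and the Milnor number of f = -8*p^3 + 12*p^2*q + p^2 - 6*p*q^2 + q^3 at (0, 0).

Type A_{2}, Milnor number mu = 2.

The Hessian of f at 0 has rank 1. Corank 1: A-series; mu = 2 gives A_2.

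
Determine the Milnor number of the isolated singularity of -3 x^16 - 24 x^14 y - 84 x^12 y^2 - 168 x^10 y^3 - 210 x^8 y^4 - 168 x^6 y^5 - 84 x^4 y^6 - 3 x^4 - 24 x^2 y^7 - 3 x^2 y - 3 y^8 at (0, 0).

9

The Hessian of f at 0 is [[0, 0], [0, 0]] with rank 0, so corank 2. A Groebner basis of the Jacobian ideal J(f) in C{x,y} is {x^2/8 + y^7, x^3, x*y}; counting standard monomials gives mu = 9. Corank 2; j^3 = -3*x^2*y has shape L^2 M (L != M), so D-series; mu = 9 gives D_9.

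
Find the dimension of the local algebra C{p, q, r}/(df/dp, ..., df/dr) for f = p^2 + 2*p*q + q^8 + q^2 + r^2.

The Hessian of f at 0 has rank 2. Corank 1: A-series; mu = 7 gives A_7.

7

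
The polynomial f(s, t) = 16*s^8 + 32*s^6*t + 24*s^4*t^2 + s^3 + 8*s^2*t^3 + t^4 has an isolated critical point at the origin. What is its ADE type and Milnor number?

Type E6, Milnor number mu = 6.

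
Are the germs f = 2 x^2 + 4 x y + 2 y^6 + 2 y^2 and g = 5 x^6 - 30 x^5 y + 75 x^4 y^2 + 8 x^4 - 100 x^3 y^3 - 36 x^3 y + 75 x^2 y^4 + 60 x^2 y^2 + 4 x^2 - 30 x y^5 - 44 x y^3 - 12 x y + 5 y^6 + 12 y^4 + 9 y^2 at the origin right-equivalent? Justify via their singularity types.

Yes.

The Hessian of f at 0 has rank 1. Corank 1: A-series; mu = 5 gives A_5. The Hessian of g at 0 has rank 1. Corank 1: A-series; mu = 5 gives A_5. Both have type A_5, hence right-equivalent.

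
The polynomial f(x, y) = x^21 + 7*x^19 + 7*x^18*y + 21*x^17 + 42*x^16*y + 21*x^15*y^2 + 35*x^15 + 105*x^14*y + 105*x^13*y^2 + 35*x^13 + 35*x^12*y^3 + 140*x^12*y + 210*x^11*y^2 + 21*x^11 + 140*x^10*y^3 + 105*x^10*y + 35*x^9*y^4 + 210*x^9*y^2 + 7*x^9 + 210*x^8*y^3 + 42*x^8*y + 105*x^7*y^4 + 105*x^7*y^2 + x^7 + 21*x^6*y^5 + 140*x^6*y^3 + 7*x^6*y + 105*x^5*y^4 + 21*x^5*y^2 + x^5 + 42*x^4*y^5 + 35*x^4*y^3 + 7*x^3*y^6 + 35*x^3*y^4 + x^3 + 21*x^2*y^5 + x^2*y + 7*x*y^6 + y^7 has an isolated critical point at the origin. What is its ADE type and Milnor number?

Type D_8, Milnor number mu = 8.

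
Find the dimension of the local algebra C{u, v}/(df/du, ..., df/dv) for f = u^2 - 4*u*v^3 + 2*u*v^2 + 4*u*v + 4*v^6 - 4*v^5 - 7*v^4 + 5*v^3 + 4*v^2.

2

The Hessian of f at 0 is [[2, 4], [4, 8]] with rank 1, so corank 1. A Groebner basis of the Jacobian ideal J(f) in C{u,v} is {v^2, u + 2*v}; counting standard monomials gives mu = 2. Corank 1: A-series; mu = 2 gives A_2.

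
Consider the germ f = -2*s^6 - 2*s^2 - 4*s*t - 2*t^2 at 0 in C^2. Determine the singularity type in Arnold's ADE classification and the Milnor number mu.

Type A5, Milnor number mu = 5.

The Hessian of f at 0 has rank 1. Corank 1: A-series; mu = 5 gives A_5.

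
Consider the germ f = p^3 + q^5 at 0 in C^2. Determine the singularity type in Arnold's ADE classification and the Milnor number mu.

The Hessian of f at 0 has rank 0. Corank 2; j^3 = p^3 is a perfect cube, so E-series; the 5-jet and mu = 8 give E_8.

Type E_{8}, Milnor number mu = 8.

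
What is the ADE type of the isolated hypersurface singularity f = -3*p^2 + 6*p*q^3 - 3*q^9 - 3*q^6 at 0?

A_8

The Hessian of f at 0 is [[-6, 0], [0, 0]] with rank 1, so corank 1. A Groebner basis of the Jacobian ideal J(f) in C{p,q} is {p^2*q^2, p^3, -p + q^3}; counting standard monomials gives mu = 8. Corank 1: A-series; mu = 8 gives A_8.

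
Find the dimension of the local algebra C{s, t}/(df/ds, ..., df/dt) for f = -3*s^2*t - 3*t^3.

4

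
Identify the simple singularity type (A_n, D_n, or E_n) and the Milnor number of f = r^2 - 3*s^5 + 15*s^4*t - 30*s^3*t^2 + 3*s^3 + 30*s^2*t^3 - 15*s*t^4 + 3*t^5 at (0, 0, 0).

Type E_8, Milnor number mu = 8.

The Hessian of f at 0 has rank 1. Corank 2; j^3 = 3*s^3 is a perfect cube, so E-series; the 5-jet and mu = 8 give E_8.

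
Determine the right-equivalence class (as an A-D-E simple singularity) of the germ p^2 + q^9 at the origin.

A8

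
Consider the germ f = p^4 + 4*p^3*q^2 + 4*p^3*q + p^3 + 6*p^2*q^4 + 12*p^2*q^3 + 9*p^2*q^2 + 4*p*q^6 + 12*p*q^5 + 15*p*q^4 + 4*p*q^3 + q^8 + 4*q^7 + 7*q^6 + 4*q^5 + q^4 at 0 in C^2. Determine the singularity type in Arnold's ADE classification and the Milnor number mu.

Type E_6, Milnor number mu = 6.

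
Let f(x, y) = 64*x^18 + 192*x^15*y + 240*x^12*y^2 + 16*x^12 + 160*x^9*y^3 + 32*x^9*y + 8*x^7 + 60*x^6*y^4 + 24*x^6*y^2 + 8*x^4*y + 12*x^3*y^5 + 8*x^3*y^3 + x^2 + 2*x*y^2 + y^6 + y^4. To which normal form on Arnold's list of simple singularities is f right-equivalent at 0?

The Hessian of f at 0 has rank 1. Corank 1: A-series; mu = 5 gives A_5.

A5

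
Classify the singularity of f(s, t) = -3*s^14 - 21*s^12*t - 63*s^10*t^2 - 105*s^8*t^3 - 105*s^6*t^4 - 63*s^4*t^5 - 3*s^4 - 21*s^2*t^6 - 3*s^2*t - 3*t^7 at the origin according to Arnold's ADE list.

The Hessian of f at 0 is [[0, 0], [0, 0]] with rank 0, so corank 2. A Groebner basis of the Jacobian ideal J(f) in C{s,t} is {s^2/7 + t^6, s^3, s*t}; counting standard monomials gives mu = 8. Corank 2; j^3 = -3*s^2*t has shape L^2 M (L != M), so D-series; mu = 8 gives D_8.

D_8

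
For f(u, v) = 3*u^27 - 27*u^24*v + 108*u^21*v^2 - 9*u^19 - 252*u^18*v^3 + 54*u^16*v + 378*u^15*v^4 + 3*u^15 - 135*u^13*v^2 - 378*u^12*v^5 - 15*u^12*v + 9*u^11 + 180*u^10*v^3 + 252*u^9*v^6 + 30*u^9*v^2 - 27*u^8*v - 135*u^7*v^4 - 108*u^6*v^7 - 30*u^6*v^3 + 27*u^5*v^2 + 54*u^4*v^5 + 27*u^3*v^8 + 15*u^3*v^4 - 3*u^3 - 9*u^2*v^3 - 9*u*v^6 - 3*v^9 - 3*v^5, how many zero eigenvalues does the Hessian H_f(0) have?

Hessian at 0 has rank 0.

2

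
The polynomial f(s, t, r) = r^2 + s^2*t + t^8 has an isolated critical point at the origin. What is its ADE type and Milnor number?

Type D_{9}, Milnor number mu = 9.

The Hessian of f at 0 is [[0, 0, 0], [0, 0, 0], [0, 0, 2]] with rank 1, so corank 2. A Groebner basis of the Jacobian ideal J(f) in C{s,t,r} is {s^2/8 + t^7, s^3, s*t, r}; counting standard monomials gives mu = 9. Corank 2; j^3 = s^2*t has shape L^2 M (L != M), so D-series; mu = 9 gives D_9.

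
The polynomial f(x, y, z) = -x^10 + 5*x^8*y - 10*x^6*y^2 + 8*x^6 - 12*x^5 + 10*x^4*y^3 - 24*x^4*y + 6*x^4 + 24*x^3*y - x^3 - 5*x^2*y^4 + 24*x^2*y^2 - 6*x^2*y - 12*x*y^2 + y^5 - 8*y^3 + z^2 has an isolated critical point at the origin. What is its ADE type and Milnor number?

Type E_{8}, Milnor number mu = 8.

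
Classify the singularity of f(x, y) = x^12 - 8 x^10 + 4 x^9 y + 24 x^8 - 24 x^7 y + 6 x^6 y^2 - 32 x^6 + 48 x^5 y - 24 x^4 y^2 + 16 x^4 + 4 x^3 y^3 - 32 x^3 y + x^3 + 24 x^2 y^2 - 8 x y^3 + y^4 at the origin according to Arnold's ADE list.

The Hessian of f at 0 has rank 0. Corank 2; j^3 = x^3 is a perfect cube, so E-series; the 4-jet and mu = 6 give E_6.

E_{6}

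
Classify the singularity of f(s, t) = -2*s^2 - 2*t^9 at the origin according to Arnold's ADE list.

The Hessian of f at 0 has rank 1. Corank 1: A-series; mu = 8 gives A_8.

A8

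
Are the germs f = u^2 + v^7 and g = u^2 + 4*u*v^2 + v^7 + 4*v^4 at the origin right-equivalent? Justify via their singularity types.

Yes.

The Hessian of f at 0 has rank 1. Corank 1: A-series; mu = 6 gives A_6. The Hessian of g at 0 has rank 1. Corank 1: A-series; mu = 6 gives A_6. Both have type A_6, hence right-equivalent.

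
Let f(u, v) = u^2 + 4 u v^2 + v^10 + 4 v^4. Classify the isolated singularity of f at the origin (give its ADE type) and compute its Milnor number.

Type A9, Milnor number mu = 9.

The Hessian of f at 0 has rank 1. Corank 1: A-series; mu = 9 gives A_9.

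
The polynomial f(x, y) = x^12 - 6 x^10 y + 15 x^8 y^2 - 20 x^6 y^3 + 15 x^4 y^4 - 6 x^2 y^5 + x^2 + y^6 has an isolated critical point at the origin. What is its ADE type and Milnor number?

Type A_5, Milnor number mu = 5.

The Hessian of f at 0 is [[2, 0], [0, 0]] with rank 1, so corank 1. A Groebner basis of the Jacobian ideal J(f) in C{x,y} is {y^5, x}; counting standard monomials gives mu = 5. Corank 1: A-series; mu = 5 gives A_5.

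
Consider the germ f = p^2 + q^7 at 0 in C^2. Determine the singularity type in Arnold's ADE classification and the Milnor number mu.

The Hessian of f at 0 is [[2, 0], [0, 0]] with rank 1, so corank 1. A Groebner basis of the Jacobian ideal J(f) in C{p,q} is {q^6, p}; counting standard monomials gives mu = 6. Corank 1: A-series; mu = 6 gives A_6.

Type A_6, Milnor number mu = 6.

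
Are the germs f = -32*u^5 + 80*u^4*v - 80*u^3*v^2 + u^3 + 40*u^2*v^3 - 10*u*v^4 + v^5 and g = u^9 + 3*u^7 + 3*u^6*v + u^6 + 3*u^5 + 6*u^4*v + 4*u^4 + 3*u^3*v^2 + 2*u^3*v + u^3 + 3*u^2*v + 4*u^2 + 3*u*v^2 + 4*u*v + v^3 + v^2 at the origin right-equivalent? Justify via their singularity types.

No.

The Hessian of f at 0 has rank 0. Corank 2; j^3 = u^3 is a perfect cube, so E-series; the 5-jet and mu = 8 give E_8. The Hessian of g at 0 has rank 1. Corank 1: A-series; mu = 2 gives A_2. f is E_8 but g is A_2, hence not right-equivalent.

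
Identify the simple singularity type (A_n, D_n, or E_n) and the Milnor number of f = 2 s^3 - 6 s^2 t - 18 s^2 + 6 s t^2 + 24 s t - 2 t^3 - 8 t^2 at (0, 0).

The Hessian of f at 0 is [[-36, 24], [24, -16]] with rank 1, so corank 1. A Groebner basis of the Jacobian ideal J(f) in C{s,t} is {t^2, s - 2*t/3}; counting standard monomials gives mu = 2. Corank 1: A-series; mu = 2 gives A_2.

Type A_{2}, Milnor number mu = 2.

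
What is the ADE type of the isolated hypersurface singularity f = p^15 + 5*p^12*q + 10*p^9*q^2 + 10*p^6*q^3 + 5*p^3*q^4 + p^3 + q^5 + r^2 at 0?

E_8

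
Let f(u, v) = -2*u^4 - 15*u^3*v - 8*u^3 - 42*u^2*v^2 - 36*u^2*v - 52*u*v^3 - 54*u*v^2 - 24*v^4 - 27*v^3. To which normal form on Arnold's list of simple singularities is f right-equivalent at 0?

E7

The Hessian of f at 0 has rank 0. Corank 2; j^3 = -(2*u + 3*v)^3 is a perfect cube, so E-series; the 4-jet and mu = 7 give E_7.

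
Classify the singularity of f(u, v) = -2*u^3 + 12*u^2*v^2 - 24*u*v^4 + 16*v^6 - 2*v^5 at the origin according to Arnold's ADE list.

E8

The Hessian of f at 0 has rank 0. Corank 2; j^3 = -2*u^3 is a perfect cube, so E-series; the 5-jet and mu = 8 give E_8.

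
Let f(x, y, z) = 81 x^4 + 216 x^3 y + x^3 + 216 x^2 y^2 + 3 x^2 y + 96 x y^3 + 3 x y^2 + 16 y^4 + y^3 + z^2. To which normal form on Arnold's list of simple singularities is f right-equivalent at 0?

E_{6}

The Hessian of f at 0 has rank 1. Corank 2; j^3 = (x + y)^3 is a perfect cube, so E-series; the 4-jet and mu = 6 give E_6.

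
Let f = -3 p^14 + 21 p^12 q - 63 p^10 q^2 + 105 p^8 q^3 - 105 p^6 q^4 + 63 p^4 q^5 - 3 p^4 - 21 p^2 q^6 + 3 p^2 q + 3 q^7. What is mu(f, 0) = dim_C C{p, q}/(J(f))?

8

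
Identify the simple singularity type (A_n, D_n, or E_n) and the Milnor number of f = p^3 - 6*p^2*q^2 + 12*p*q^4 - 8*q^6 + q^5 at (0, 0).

Type E_8, Milnor number mu = 8.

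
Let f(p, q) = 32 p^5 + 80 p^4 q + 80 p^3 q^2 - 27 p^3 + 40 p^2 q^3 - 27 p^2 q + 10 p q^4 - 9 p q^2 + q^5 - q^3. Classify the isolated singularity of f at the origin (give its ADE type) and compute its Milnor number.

The Hessian of f at 0 has rank 0. Corank 2; j^3 = -(3*p + q)^3 is a perfect cube, so E-series; the 5-jet and mu = 8 give E_8.

Type E_{8}, Milnor number mu = 8.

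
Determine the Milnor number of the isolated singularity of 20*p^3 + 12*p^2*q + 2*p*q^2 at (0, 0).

4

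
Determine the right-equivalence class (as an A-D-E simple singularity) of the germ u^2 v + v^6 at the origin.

D7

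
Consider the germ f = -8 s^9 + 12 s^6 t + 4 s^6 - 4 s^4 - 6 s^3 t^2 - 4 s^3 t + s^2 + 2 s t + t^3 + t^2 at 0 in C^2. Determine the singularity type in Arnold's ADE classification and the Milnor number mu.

Type A_2, Milnor number mu = 2.

The Hessian of f at 0 is [[2, 2], [2, 2]] with rank 1, so corank 1. A Groebner basis of the Jacobian ideal J(f) in C{s,t} is {t^2, s + t}; counting standard monomials gives mu = 2. Corank 1: A-series; mu = 2 gives A_2.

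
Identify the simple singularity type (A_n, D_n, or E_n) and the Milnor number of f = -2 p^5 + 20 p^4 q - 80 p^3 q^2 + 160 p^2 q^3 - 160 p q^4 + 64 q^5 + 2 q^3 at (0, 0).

The Hessian of f at 0 is [[0, 0], [0, 0]] with rank 0, so corank 2. A Groebner basis of the Jacobian ideal J(f) in C{p,q} is {p^4 - 8*p^3*q, q^2}; counting standard monomials gives mu = 8. Corank 2; j^3 = 2*q^3 is a perfect cube, so E-series; the 5-jet and mu = 8 give E_8.

Type E_8, Milnor number mu = 8.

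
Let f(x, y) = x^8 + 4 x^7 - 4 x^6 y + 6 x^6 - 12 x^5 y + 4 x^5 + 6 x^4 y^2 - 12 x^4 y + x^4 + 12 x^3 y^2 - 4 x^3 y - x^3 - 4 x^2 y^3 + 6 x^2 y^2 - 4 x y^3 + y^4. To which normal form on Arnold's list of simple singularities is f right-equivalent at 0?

E6

The Hessian of f at 0 has rank 0. Corank 2; j^3 = -x^3 is a perfect cube, so E-series; the 4-jet and mu = 6 give E_6.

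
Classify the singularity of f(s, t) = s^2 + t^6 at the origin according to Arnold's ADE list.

The Hessian of f at 0 has rank 1. Corank 1: A-series; mu = 5 gives A_5.

A5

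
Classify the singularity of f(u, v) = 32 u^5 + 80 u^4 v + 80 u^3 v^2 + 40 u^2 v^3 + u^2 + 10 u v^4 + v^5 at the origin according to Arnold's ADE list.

A_4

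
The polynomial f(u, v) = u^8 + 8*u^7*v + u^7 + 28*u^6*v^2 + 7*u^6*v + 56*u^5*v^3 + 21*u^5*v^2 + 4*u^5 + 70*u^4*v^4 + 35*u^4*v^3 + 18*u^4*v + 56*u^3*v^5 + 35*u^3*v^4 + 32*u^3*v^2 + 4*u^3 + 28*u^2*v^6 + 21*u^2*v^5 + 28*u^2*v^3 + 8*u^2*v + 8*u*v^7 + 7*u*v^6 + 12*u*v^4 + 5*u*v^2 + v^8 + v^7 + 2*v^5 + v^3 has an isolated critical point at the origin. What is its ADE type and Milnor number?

The Hessian of f at 0 has rank 0. Corank 2; j^3 = (u + v)*(2*u + v)^2 has shape L^2 M (L != M), so D-series; mu = 9 gives D_9.

Type D9, Milnor number mu = 9.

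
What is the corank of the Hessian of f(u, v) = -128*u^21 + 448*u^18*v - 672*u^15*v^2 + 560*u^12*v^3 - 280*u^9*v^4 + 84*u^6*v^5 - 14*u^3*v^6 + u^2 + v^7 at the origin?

1

The Hessian at 0 is [[2, 0], [0, 0]] of rank 1; hence corank 1.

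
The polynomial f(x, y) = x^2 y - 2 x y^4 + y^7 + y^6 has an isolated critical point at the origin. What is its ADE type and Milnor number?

Type D_7, Milnor number mu = 7.

The Hessian of f at 0 has rank 0. Corank 2; j^3 = x^2*y has shape L^2 M (L != M), so D-series; mu = 7 gives D_7.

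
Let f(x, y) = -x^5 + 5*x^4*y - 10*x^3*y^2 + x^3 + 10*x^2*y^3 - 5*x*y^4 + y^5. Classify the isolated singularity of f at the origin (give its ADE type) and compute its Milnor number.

Type E_{8}, Milnor number mu = 8.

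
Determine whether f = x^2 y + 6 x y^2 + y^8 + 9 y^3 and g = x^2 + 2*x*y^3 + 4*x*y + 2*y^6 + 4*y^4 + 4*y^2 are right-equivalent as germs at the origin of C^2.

No.

The Hessian of f at 0 has rank 0. Corank 2; j^3 = y*(x + 3*y)^2 has shape L^2 M (L != M), so D-series; mu = 9 gives D_9. The Hessian of g at 0 has rank 1. Corank 1: A-series; mu = 5 gives A_5. f is D_9 but g is A_5, hence not right-equivalent.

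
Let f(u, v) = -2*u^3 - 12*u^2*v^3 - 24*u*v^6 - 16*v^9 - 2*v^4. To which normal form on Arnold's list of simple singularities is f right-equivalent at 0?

The Hessian of f at 0 is [[0, 0], [0, 0]] with rank 0, so corank 2. A Groebner basis of the Jacobian ideal J(f) in C{u,v} is {v^3, u^2}; counting standard monomials gives mu = 6. Corank 2; j^3 = -2*u^3 is a perfect cube, so E-series; the 4-jet and mu = 6 give E_6.

E_6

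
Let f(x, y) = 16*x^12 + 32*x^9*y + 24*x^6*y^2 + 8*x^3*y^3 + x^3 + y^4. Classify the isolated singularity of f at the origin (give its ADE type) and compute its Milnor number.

Type E6, Milnor number mu = 6.

The Hessian of f at 0 has rank 0. Corank 2; j^3 = x^3 is a perfect cube, so E-series; the 4-jet and mu = 6 give E_6.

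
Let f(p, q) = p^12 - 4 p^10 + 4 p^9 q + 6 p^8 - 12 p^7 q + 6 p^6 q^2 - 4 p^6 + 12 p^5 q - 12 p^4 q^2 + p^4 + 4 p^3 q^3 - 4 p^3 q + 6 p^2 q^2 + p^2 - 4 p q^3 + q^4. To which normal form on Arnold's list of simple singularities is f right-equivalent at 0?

A_{3}

The Hessian of f at 0 has rank 1. Corank 1: A-series; mu = 3 gives A_3.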